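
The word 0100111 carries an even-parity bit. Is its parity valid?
Sum of all bits: 0+1+0+0+1+1+1 = 4; 4 mod 2 = 0. Result is 0 → valid parity.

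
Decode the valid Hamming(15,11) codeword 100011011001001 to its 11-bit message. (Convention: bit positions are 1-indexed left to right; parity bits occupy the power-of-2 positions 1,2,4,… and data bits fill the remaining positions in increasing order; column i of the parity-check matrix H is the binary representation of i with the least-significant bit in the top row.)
Parity bits occupy power-of-2 positions; data bits are at positions {3,5,6,7,9,10,11,12,13,14,15} (1-indexed).
Extract: c[3]=0 c[5]=1 c[6]=1 c[7]=0 c[9]=1 c[10]=0 c[11]=0 c[12]=1 c[13]=0 c[14]=0 c[15]=1
Data = 01101001001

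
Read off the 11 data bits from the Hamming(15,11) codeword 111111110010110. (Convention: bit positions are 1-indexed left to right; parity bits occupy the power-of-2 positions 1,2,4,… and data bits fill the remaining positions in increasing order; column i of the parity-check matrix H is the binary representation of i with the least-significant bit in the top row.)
Parity bits occupy power-of-2 positions; data bits are at positions {3,5,6,7,9,10,11,12,13,14,15} (1-indexed).
Extract: c[3]=1 c[5]=1 c[6]=1 c[7]=1 c[9]=0 c[10]=0 c[11]=1 c[12]=0 c[13]=1 c[14]=1 c[15]=0
Data = 11110010110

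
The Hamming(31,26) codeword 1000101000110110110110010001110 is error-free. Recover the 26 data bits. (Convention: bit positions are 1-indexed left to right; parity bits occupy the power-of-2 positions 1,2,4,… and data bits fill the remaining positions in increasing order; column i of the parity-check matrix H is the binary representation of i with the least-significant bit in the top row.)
Parity bits occupy power-of-2 positions; data bits are at positions {3,5,6,7,9,10,11,12,13,14,15,17,18,19,20,21,22,23,24,25,26,27,28,29,30,31} (1-indexed).
Extract: c[3]=0 c[5]=1 c[6]=0 c[7]=1 c[9]=0 c[10]=0 c[11]=1 c[12]=1 c[13]=0 c[14]=1 c[15]=1 c[17]=1 c[18]=1 c[19]=0 c[20]=1 c[21]=1 c[22]=0 c[23]=0 c[24]=1 c[25]=0 c[26]=0 c[27]=0 c[28]=1 c[29]=1 c[30]=1 c[31]=0
Data = 01010011011110110010001110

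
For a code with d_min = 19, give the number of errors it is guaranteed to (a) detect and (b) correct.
(a) Detection requires d_min ≥ e+1, so e ≤ d_min − 1 = 18.
(b) Correction requires d_min ≥ 2t+1, so t ≤ ⌊(d_min − 1)/2⌋ = ⌊18/2⌋ = 9.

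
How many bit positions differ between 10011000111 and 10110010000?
XOR = 00101010111, count of 1s = 6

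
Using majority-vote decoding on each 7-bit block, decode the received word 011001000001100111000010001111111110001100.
Split into 7-bit blocks and majority-vote each:
  block 1 = 0110010: 3 ones, 4 zeros → 0
  block 2 = 0000110: 2 ones, 5 zeros → 0
  block 3 = 0111000: 3 ones, 4 zeros → 0
  block 4 = 0100011: 3 ones, 4 zeros → 0
  block 5 = 1111111: 7 ones, 0 zeros → 1
  block 6 = 0001100: 2 ones, 5 zeros → 0
Decoded = 000010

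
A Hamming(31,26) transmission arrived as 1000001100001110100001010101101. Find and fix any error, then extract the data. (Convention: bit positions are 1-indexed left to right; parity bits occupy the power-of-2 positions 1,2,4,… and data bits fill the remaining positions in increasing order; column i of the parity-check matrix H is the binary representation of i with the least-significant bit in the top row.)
Syndrome s = H · r^T (mod 2), r = 1000001100001110100001010101101:
  s[0] = (1010101010101010101010101010101)·(1000001100001110100001010101101) mod 2 = 1+0+0+0+0+0+1+0+0+0+0+0+1+0+1+0+1+0+0+0+0+0+0+0+0+0+0+0+1+0+1 mod 2 = 1
  s[1] = (0110011001100110011001100110011)·(1000001100001110100001010101101) mod 2 = 0+0+0+0+0+0+1+0+0+0+0+0+0+1+1+0+0+0+0+0+0+1+0+0+0+1+0+0+0+0+1 mod 2 = 0
  s[2] = (0001111000011110000111100001111)·(1000001100001110100001010101101) mod 2 = 0+0+0+0+0+0+1+0+0+0+0+0+1+1+1+0+0+0+0+0+0+1+0+0+0+0+0+1+1+0+1 mod 2 = 0
  s[3] = (0000000111111110000000011111111)·(1000001100001110100001010101101) mod 2 = 0+0+0+0+0+0+0+1+0+0+0+0+1+1+1+0+0+0+0+0+0+0+0+1+0+1+0+1+1+0+1 mod 2 = 1
  s[4] = (0000000000000001111111111111111)·(1000001100001110100001010101101) mod 2 = 0+0+0+0+0+0+0+0+0+0+0+0+0+0+0+0+1+0+0+0+0+1+0+1+0+1+0+1+1+0+1 mod 2 = 1
Syndrome = 10011
Column 25 of H equals this syndrome → error at bit 25 (1-indexed).
Flip bit 25: 1000001100001110100001010101101 → 1000001100001110100001011101101
Extract data bits at positions {3,5,6,7,9,10,11,12,13,14,15,17,18,19,20,21,22,23,24,25,26,27,28,29,30,31}: 00010000111100001011101101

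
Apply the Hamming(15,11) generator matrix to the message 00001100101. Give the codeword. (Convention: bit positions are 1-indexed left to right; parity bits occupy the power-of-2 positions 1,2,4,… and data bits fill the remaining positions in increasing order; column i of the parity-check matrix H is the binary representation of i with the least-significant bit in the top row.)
Codeword c = d · G (mod 2), d = 00001100101:
  c[0] = d·G[:,0] = (00001100101)·(11011010101) mod 2 = 0+0+0+0+1+0+0+0+1+0+1 mod 2 = 1
  c[1] = d·G[:,1] = (00001100101)·(10110110011) mod 2 = 0+0+0+0+0+1+0+0+0+0+1 mod 2 = 0
  c[2] = d·G[:,2] = (00001100101)·(10000000000) mod 2 = 0+0+0+0+0+0+0+0+0+0+0 mod 2 = 0
  c[3] = d·G[:,3] = (00001100101)·(01110001111) mod 2 = 0+0+0+0+0+0+0+0+1+0+1 mod 2 = 0
  c[4] = d·G[:,4] = (00001100101)·(01000000000) mod 2 = 0+0+0+0+0+0+0+0+0+0+0 mod 2 = 0
  c[5] = d·G[:,5] = (00001100101)·(00100000000) mod 2 = 0+0+0+0+0+0+0+0+0+0+0 mod 2 = 0
  c[6] = d·G[:,6] = (00001100101)·(00010000000) mod 2 = 0+0+0+0+0+0+0+0+0+0+0 mod 2 = 0
  c[7] = d·G[:,7] = (00001100101)·(00001111111) mod 2 = 0+0+0+0+1+1+0+0+1+0+1 mod 2 = 0
  c[8] = d·G[:,8] = (00001100101)·(00001000000) mod 2 = 0+0+0+0+1+0+0+0+0+0+0 mod 2 = 1
  c[9] = d·G[:,9] = (00001100101)·(00000100000) mod 2 = 0+0+0+0+0+1+0+0+0+0+0 mod 2 = 1
  c[10] = d·G[:,10] = (00001100101)·(00000010000) mod 2 = 0+0+0+0+0+0+0+0+0+0+0 mod 2 = 0
  c[11] = d·G[:,11] = (00001100101)·(00000001000) mod 2 = 0+0+0+0+0+0+0+0+0+0+0 mod 2 = 0
  c[12] = d·G[:,12] = (00001100101)·(00000000100) mod 2 = 0+0+0+0+0+0+0+0+1+0+0 mod 2 = 1
  c[13] = d·G[:,13] = (00001100101)·(00000000010) mod 2 = 0+0+0+0+0+0+0+0+0+0+0 mod 2 = 0
  c[14] = d·G[:,14] = (00001100101)·(00000000001) mod 2 = 0+0+0+0+0+0+0+0+0+0+1 mod 2 = 1
Codeword = 100000001100101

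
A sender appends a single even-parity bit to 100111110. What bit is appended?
Sum of data bits: 1+0+0+1+1+1+1+1+0 = 6.
6 mod 2 = 0, so parity bit = 0.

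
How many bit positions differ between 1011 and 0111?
XOR = 1100, count of 1s = 2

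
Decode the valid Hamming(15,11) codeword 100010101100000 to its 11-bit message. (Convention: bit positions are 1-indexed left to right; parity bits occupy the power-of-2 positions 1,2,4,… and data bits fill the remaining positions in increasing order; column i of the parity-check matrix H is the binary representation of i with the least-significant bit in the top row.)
Parity bits occupy power-of-2 positions; data bits are at positions {3,5,6,7,9,10,11,12,13,14,15} (1-indexed).
Extract: c[3]=0 c[5]=1 c[6]=0 c[7]=1 c[9]=1 c[10]=1 c[11]=0 c[12]=0 c[13]=0 c[14]=0 c[15]=0
Data = 01011100000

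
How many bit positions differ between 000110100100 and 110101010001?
XOR = 110011110101, count of 1s = 8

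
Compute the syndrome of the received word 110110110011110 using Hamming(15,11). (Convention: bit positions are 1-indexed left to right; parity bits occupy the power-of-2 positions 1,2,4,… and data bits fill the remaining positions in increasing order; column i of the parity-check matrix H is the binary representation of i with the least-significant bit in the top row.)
Syndrome s = H · r^T (mod 2), r = 110110110011110:
  s[0] = (101010101010101)·(110110110011110) mod 2 = 1+0+0+0+1+0+1+0+0+0+1+0+1+0+0 mod 2 = 1
  s[1] = (011001100110011)·(110110110011110) mod 2 = 0+1+0+0+0+0+1+0+0+0+1+0+0+1+0 mod 2 = 0
  s[2] = (000111100001111)·(110110110011110) mod 2 = 0+0+0+1+1+0+1+0+0+0+0+1+1+1+0 mod 2 = 0
  s[3] = (000000011111111)·(110110110011110) mod 2 = 0+0+0+0+0+0+0+1+0+0+1+1+1+1+0 mod 2 = 1
Syndrome = 1001
Non-zero syndrome: error at position 9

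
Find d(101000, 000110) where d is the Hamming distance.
XOR = 101110, count of 1s = 4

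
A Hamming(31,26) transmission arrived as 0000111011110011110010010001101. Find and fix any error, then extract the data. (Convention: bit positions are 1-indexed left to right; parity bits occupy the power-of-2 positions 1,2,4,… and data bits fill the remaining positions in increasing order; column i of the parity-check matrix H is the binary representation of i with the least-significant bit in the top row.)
Syndrome s = H · r^T (mod 2), r = 0000111011110011110010010001101:
  s[0] = (1010101010101010101010101010101)·(0000111011110011110010010001101) mod 2 = 0+0+0+0+1+0+1+0+1+0+1+0+0+0+1+0+1+0+0+0+1+0+0+0+0+0+0+0+1+0+1 mod 2 = 1
  s[1] = (0110011001100110011001100110011)·(0000111011110011110010010001101) mod 2 = 0+0+0+0+0+1+1+0+0+1+1+0+0+0+1+0+0+1+0+0+0+0+0+0+0+0+0+0+0+0+1 mod 2 = 1
  s[2] = (0001111000011110000111100001111)·(0000111011110011110010010001101) mod 2 = 0+0+0+0+1+1+1+0+0+0+0+1+0+0+1+0+0+0+0+0+1+0+0+0+0+0+0+1+1+0+1 mod 2 = 1
  s[3] = (0000000111111110000000011111111)·(0000111011110011110010010001101) mod 2 = 0+0+0+0+0+0+0+0+1+1+1+1+0+0+1+0+0+0+0+0+0+0+0+1+0+0+0+1+1+0+1 mod 2 = 1
  s[4] = (0000000000000001111111111111111)·(0000111011110011110010010001101) mod 2 = 0+0+0+0+0+0+0+0+0+0+0+0+0+0+0+1+1+1+0+0+1+0+0+1+0+0+0+1+1+0+1 mod 2 = 0
Syndrome = 11110
Column 15 of H equals this syndrome → error at bit 15 (1-indexed).
Flip bit 15: 0000111011110011110010010001101 → 0000111011110001110010010001101
Extract data bits at positions {3,5,6,7,9,10,11,12,13,14,15,17,18,19,20,21,22,23,24,25,26,27,28,29,30,31}: 01111111000110010010001101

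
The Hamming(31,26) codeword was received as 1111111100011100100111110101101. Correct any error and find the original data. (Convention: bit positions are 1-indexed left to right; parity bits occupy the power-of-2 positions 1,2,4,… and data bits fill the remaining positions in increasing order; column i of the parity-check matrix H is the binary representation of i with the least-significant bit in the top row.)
Syndrome s = H · r^T (mod 2), r = 1111111100011100100111110101101:
  s[0] = (1010101010101010101010101010101)·(1111111100011100100111110101101) mod 2 = 1+0+1+0+1+0+1+0+0+0+0+0+1+0+0+0+1+0+0+0+1+0+1+0+0+0+0+0+1+0+1 mod 2 = 0
  s[1] = (0110011001100110011001100110011)·(1111111100011100100111110101101) mod 2 = 0+1+1+0+0+1+1+0+0+0+0+0+0+1+0+0+0+0+0+0+0+1+1+0+0+1+0+0+0+0+1 mod 2 = 1
  s[2] = (0001111000011110000111100001111)·(1111111100011100100111110101101) mod 2 = 0+0+0+1+1+1+1+0+0+0+0+1+1+1+0+0+0+0+0+1+1+1+1+0+0+0+0+1+1+0+1 mod 2 = 0
  s[3] = (0000000111111110000000011111111)·(1111111100011100100111110101101) mod 2 = 0+0+0+0+0+0+0+1+0+0+0+1+1+1+0+0+0+0+0+0+0+0+0+1+0+1+0+1+1+0+1 mod 2 = 1
  s[4] = (0000000000000001111111111111111)·(1111111100011100100111110101101) mod 2 = 0+0+0+0+0+0+0+0+0+0+0+0+0+0+0+0+1+0+0+1+1+1+1+1+0+1+0+1+1+0+1 mod 2 = 0
Syndrome = 01010
Column 10 of H equals this syndrome → error at bit 10 (1-indexed).
Flip bit 10: 1111111100011100100111110101101 → 1111111101011100100111110101101
Extract data bits at positions {3,5,6,7,9,10,11,12,13,14,15,17,18,19,20,21,22,23,24,25,26,27,28,29,30,31}: 11110101110100111110101101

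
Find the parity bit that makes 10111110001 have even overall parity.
Sum of data bits: 1+0+1+1+1+1+1+0+0+0+1 = 7.
7 mod 2 = 1, so parity bit = 1.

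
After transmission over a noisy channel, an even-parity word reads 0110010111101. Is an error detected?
Sum of received bits: 0+1+1+0+0+1+0+1+1+1+1+0+1 = 8; 8 mod 2 = 0. Result is 0 → no error detected.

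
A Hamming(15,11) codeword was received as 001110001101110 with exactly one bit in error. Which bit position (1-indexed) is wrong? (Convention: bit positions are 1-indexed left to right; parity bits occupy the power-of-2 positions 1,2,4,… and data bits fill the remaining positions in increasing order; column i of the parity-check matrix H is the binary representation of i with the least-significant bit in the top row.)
Syndrome s = H · r^T (mod 2), r = 001110001101110:
  s[0] = (101010101010101)·(001110001101110) mod 2 = 0+0+1+0+1+0+0+0+1+0+0+0+1+0+0 mod 2 = 0
  s[1] = (011001100110011)·(001110001101110) mod 2 = 0+0+1+0+0+0+0+0+0+1+0+0+0+1+0 mod 2 = 1
  s[2] = (000111100001111)·(001110001101110) mod 2 = 0+0+0+1+1+0+0+0+0+0+0+1+1+1+0 mod 2 = 1
  s[3] = (000000011111111)·(001110001101110) mod 2 = 0+0+0+0+0+0+0+0+1+1+0+1+1+1+0 mod 2 = 1
Syndrome = 0111
Column i of H is the binary representation of i, so the syndrome is the binary index of the flipped bit.
Read s = 0111 with s[0] as LSB: 0·2^0 + 1·2^1 + 1·2^2 + 1·2^3 = 14.
Error is at bit position 14.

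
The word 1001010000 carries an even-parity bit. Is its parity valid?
Sum of all bits: 1+0+0+1+0+1+0+0+0+0 = 3; 3 mod 2 = 1. Result is 1 → parity error detected.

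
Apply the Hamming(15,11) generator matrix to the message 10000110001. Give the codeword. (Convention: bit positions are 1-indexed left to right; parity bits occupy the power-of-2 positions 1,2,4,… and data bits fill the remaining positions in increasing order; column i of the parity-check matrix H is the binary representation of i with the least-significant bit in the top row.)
Codeword c = d · G (mod 2), d = 10000110001:
  c[0] = d·G[:,0] = (10000110001)·(11011010101) mod 2 = 1+0+0+0+0+0+1+0+0+0+1 mod 2 = 1
  c[1] = d·G[:,1] = (10000110001)·(10110110011) mod 2 = 1+0+0+0+0+1+1+0+0+0+1 mod 2 = 0
  c[2] = d·G[:,2] = (10000110001)·(10000000000) mod 2 = 1+0+0+0+0+0+0+0+0+0+0 mod 2 = 1
  c[3] = d·G[:,3] = (10000110001)·(01110001111) mod 2 = 0+0+0+0+0+0+0+0+0+0+1 mod 2 = 1
  c[4] = d·G[:,4] = (10000110001)·(01000000000) mod 2 = 0+0+0+0+0+0+0+0+0+0+0 mod 2 = 0
  c[5] = d·G[:,5] = (10000110001)·(00100000000) mod 2 = 0+0+0+0+0+0+0+0+0+0+0 mod 2 = 0
  c[6] = d·G[:,6] = (10000110001)·(00010000000) mod 2 = 0+0+0+0+0+0+0+0+0+0+0 mod 2 = 0
  c[7] = d·G[:,7] = (10000110001)·(00001111111) mod 2 = 0+0+0+0+0+1+1+0+0+0+1 mod 2 = 1
  c[8] = d·G[:,8] = (10000110001)·(00001000000) mod 2 = 0+0+0+0+0+0+0+0+0+0+0 mod 2 = 0
  c[9] = d·G[:,9] = (10000110001)·(00000100000) mod 2 = 0+0+0+0+0+1+0+0+0+0+0 mod 2 = 1
  c[10] = d·G[:,10] = (10000110001)·(00000010000) mod 2 = 0+0+0+0+0+0+1+0+0+0+0 mod 2 = 1
  c[11] = d·G[:,11] = (10000110001)·(00000001000) mod 2 = 0+0+0+0+0+0+0+0+0+0+0 mod 2 = 0
  c[12] = d·G[:,12] = (10000110001)·(00000000100) mod 2 = 0+0+0+0+0+0+0+0+0+0+0 mod 2 = 0
  c[13] = d·G[:,13] = (10000110001)·(00000000010) mod 2 = 0+0+0+0+0+0+0+0+0+0+0 mod 2 = 0
  c[14] = d·G[:,14] = (10000110001)·(00000000001) mod 2 = 0+0+0+0+0+0+0+0+0+0+1 mod 2 = 1
Codeword = 101100010110001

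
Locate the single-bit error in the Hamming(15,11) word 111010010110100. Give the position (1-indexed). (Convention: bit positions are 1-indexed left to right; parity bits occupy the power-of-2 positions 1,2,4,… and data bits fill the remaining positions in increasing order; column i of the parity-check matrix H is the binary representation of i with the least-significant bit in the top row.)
Syndrome s = H · r^T (mod 2), r = 111010010110100:
  s[0] = (101010101010101)·(111010010110100) mod 2 = 1+0+1+0+1+0+0+0+0+0+1+0+1+0+0 mod 2 = 1
  s[1] = (011001100110011)·(111010010110100) mod 2 = 0+1+1+0+0+0+0+0+0+1+1+0+0+0+0 mod 2 = 0
  s[2] = (000111100001111)·(111010010110100) mod 2 = 0+0+0+0+1+0+0+0+0+0+0+0+1+0+0 mod 2 = 0
  s[3] = (000000011111111)·(111010010110100) mod 2 = 0+0+0+0+0+0+0+1+0+1+1+0+1+0+0 mod 2 = 0
Syndrome = 1000
Column i of H is the binary representation of i, so the syndrome is the binary index of the flipped bit.
Read s = 1000 with s[0] as LSB: 1·2^0 + 0·2^1 + 0·2^2 + 0·2^3 = 1.
Error is at bit position 1.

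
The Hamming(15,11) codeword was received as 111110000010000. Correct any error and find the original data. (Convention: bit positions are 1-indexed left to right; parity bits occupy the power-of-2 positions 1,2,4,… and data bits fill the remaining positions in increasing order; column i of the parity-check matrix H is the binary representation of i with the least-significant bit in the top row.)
Syndrome s = H · r^T (mod 2), r = 111110000010000:
  s[0] = (101010101010101)·(111110000010000) mod 2 = 1+0+1+0+1+0+0+0+0+0+1+0+0+0+0 mod 2 = 0
  s[1] = (011001100110011)·(111110000010000) mod 2 = 0+1+1+0+0+0+0+0+0+0+1+0+0+0+0 mod 2 = 1
  s[2] = (000111100001111)·(111110000010000) mod 2 = 0+0+0+1+1+0+0+0+0+0+0+0+0+0+0 mod 2 = 0
  s[3] = (000000011111111)·(111110000010000) mod 2 = 0+0+0+0+0+0+0+0+0+0+1+0+0+0+0 mod 2 = 1
Syndrome = 0101
Column 10 of H equals this syndrome → error at bit 10 (1-indexed).
Flip bit 10: 111110000010000 → 111110000110000
Extract data bits at positions {3,5,6,7,9,10,11,12,13,14,15}: 11000110000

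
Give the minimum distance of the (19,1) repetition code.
d_min = 19 (the only two codewords are 0…0 and 1…1, differing in all 19 positions).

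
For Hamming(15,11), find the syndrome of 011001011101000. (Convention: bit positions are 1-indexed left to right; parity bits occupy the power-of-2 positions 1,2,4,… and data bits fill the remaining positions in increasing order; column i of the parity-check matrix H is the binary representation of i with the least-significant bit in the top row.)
Syndrome s = H · r^T (mod 2), r = 011001011101000:
  s[0] = (101010101010101)·(011001011101000) mod 2 = 0+0+1+0+0+0+0+0+1+0+0+0+0+0+0 mod 2 = 0
  s[1] = (011001100110011)·(011001011101000) mod 2 = 0+1+1+0+0+1+0+0+0+1+0+0+0+0+0 mod 2 = 0
  s[2] = (000111100001111)·(011001011101000) mod 2 = 0+0+0+0+0+1+0+0+0+0+0+1+0+0+0 mod 2 = 0
  s[3] = (000000011111111)·(011001011101000) mod 2 = 0+0+0+0+0+0+0+1+1+1+0+1+0+0+0 mod 2 = 0
Syndrome = 0000
s = 0: no error detected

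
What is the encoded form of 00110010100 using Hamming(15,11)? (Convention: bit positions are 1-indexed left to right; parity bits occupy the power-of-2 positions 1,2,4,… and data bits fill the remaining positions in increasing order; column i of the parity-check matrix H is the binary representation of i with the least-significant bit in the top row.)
Codeword c = d · G (mod 2), d = 00110010100:
  c[0] = d·G[:,0] = (00110010100)·(11011010101) mod 2 = 0+0+0+1+0+0+1+0+1+0+0 mod 2 = 1
  c[1] = d·G[:,1] = (00110010100)·(10110110011) mod 2 = 0+0+1+1+0+0+1+0+0+0+0 mod 2 = 1
  c[2] = d·G[:,2] = (00110010100)·(10000000000) mod 2 = 0+0+0+0+0+0+0+0+0+0+0 mod 2 = 0
  c[3] = d·G[:,3] = (00110010100)·(01110001111) mod 2 = 0+0+1+1+0+0+0+0+1+0+0 mod 2 = 1
  c[4] = d·G[:,4] = (00110010100)·(01000000000) mod 2 = 0+0+0+0+0+0+0+0+0+0+0 mod 2 = 0
  c[5] = d·G[:,5] = (00110010100)·(00100000000) mod 2 = 0+0+1+0+0+0+0+0+0+0+0 mod 2 = 1
  c[6] = d·G[:,6] = (00110010100)·(00010000000) mod 2 = 0+0+0+1+0+0+0+0+0+0+0 mod 2 = 1
  c[7] = d·G[:,7] = (00110010100)·(00001111111) mod 2 = 0+0+0+0+0+0+1+0+1+0+0 mod 2 = 0
  c[8] = d·G[:,8] = (00110010100)·(00001000000) mod 2 = 0+0+0+0+0+0+0+0+0+0+0 mod 2 = 0
  c[9] = d·G[:,9] = (00110010100)·(00000100000) mod 2 = 0+0+0+0+0+0+0+0+0+0+0 mod 2 = 0
  c[10] = d·G[:,10] = (00110010100)·(00000010000) mod 2 = 0+0+0+0+0+0+1+0+0+0+0 mod 2 = 1
  c[11] = d·G[:,11] = (00110010100)·(00000001000) mod 2 = 0+0+0+0+0+0+0+0+0+0+0 mod 2 = 0
  c[12] = d·G[:,12] = (00110010100)·(00000000100) mod 2 = 0+0+0+0+0+0+0+0+1+0+0 mod 2 = 1
  c[13] = d·G[:,13] = (00110010100)·(00000000010) mod 2 = 0+0+0+0+0+0+0+0+0+0+0 mod 2 = 0
  c[14] = d·G[:,14] = (00110010100)·(00000000001) mod 2 = 0+0+0+0+0+0+0+0+0+0+0 mod 2 = 0
Codeword = 110101100010100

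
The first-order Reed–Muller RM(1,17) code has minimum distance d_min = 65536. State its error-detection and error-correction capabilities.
Detection only: up to d_min − 1 = 65535 errors.
Correction: up to ⌊(d_min − 1)/2⌋ = ⌊65535/2⌋ = 32767 errors.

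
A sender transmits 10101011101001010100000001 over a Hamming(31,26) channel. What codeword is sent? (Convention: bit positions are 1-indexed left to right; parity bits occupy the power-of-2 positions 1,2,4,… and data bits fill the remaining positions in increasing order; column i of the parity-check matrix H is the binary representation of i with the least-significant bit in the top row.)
Codeword c = d · G (mod 2), d = 10101011101001010100000001:
  c[0] = d·G[:,0] = (10101011101001010100000001)·(11011010101101010101010101) mod 2 = 1+0+0+0+1+0+1+0+1+0+1+0+0+1+0+1+0+1+0+0+0+0+0+0+0+1 mod 2 = 1
  c[1] = d·G[:,1] = (10101011101001010100000001)·(10110110011011001100110011) mod 2 = 1+0+1+0+0+0+1+0+0+0+1+0+0+1+0+0+0+1+0+0+0+0+0+0+0+1 mod 2 = 1
  c[2] = d·G[:,2] = (10101011101001010100000001)·(10000000000000000000000000) mod 2 = 1+0+0+0+0+0+0+0+0+0+0+0+0+0+0+0+0+0+0+0+0+0+0+0+0+0 mod 2 = 1
  c[3] = d·G[:,3] = (10101011101001010100000001)·(01110001111000111100001111) mod 2 = 0+0+1+0+0+0+0+1+1+0+1+0+0+0+0+1+0+1+0+0+0+0+0+0+0+1 mod 2 = 1
  c[4] = d·G[:,4] = (10101011101001010100000001)·(01000000000000000000000000) mod 2 = 0+0+0+0+0+0+0+0+0+0+0+0+0+0+0+0+0+0+0+0+0+0+0+0+0+0 mod 2 = 0
  c[5] = d·G[:,5] = (10101011101001010100000001)·(00100000000000000000000000) mod 2 = 0+0+1+0+0+0+0+0+0+0+0+0+0+0+0+0+0+0+0+0+0+0+0+0+0+0 mod 2 = 1
  c[6] = d·G[:,6] = (10101011101001010100000001)·(00010000000000000000000000) mod 2 = 0+0+0+0+0+0+0+0+0+0+0+0+0+0+0+0+0+0+0+0+0+0+0+0+0+0 mod 2 = 0
  c[7] = d·G[:,7] = (10101011101001010100000001)·(00001111111000000011111111) mod 2 = 0+0+0+0+1+0+1+1+1+0+1+0+0+0+0+0+0+0+0+0+0+0+0+0+0+1 mod 2 = 0
  c[8] = d·G[:,8] = (10101011101001010100000001)·(00001000000000000000000000) mod 2 = 0+0+0+0+1+0+0+0+0+0+0+0+0+0+0+0+0+0+0+0+0+0+0+0+0+0 mod 2 = 1
  c[9] = d·G[:,9] = (10101011101001010100000001)·(00000100000000000000000000) mod 2 = 0+0+0+0+0+0+0+0+0+0+0+0+0+0+0+0+0+0+0+0+0+0+0+0+0+0 mod 2 = 0
  c[10] = d·G[:,10] = (10101011101001010100000001)·(00000010000000000000000000) mod 2 = 0+0+0+0+0+0+1+0+0+0+0+0+0+0+0+0+0+0+0+0+0+0+0+0+0+0 mod 2 = 1
  c[11] = d·G[:,11] = (10101011101001010100000001)·(00000001000000000000000000) mod 2 = 0+0+0+0+0+0+0+1+0+0+0+0+0+0+0+0+0+0+0+0+0+0+0+0+0+0 mod 2 = 1
  c[12] = d·G[:,12] = (10101011101001010100000001)·(00000000100000000000000000) mod 2 = 0+0+0+0+0+0+0+0+1+0+0+0+0+0+0+0+0+0+0+0+0+0+0+0+0+0 mod 2 = 1
  c[13] = d·G[:,13] = (10101011101001010100000001)·(00000000010000000000000000) mod 2 = 0+0+0+0+0+0+0+0+0+0+0+0+0+0+0+0+0+0+0+0+0+0+0+0+0+0 mod 2 = 0
  c[14] = d·G[:,14] = (10101011101001010100000001)·(00000000001000000000000000) mod 2 = 0+0+0+0+0+0+0+0+0+0+1+0+0+0+0+0+0+0+0+0+0+0+0+0+0+0 mod 2 = 1
  c[15] = d·G[:,15] = (10101011101001010100000001)·(00000000000111111111111111) mod 2 = 0+0+0+0+0+0+0+0+0+0+0+0+0+1+0+1+0+1+0+0+0+0+0+0+0+1 mod 2 = 0
  c[16] = d·G[:,16] = (10101011101001010100000001)·(00000000000100000000000000) mod 2 = 0+0+0+0+0+0+0+0+0+0+0+0+0+0+0+0+0+0+0+0+0+0+0+0+0+0 mod 2 = 0
  c[17] = d·G[:,17] = (10101011101001010100000001)·(00000000000010000000000000) mod 2 = 0+0+0+0+0+0+0+0+0+0+0+0+0+0+0+0+0+0+0+0+0+0+0+0+0+0 mod 2 = 0
  c[18] = d·G[:,18] = (10101011101001010100000001)·(00000000000001000000000000) mod 2 = 0+0+0+0+0+0+0+0+0+0+0+0+0+1+0+0+0+0+0+0+0+0+0+0+0+0 mod 2 = 1
  c[19] = d·G[:,19] = (10101011101001010100000001)·(00000000000000100000000000) mod 2 = 0+0+0+0+0+0+0+0+0+0+0+0+0+0+0+0+0+0+0+0+0+0+0+0+0+0 mod 2 = 0
  c[20] = d·G[:,20] = (10101011101001010100000001)·(00000000000000010000000000) mod 2 = 0+0+0+0+0+0+0+0+0+0+0+0+0+0+0+1+0+0+0+0+0+0+0+0+0+0 mod 2 = 1
  c[21] = d·G[:,21] = (10101011101001010100000001)·(00000000000000001000000000) mod 2 = 0+0+0+0+0+0+0+0+0+0+0+0+0+0+0+0+0+0+0+0+0+0+0+0+0+0 mod 2 = 0
  c[22] = d·G[:,22] = (10101011101001010100000001)·(00000000000000000100000000) mod 2 = 0+0+0+0+0+0+0+0+0+0+0+0+0+0+0+0+0+1+0+0+0+0+0+0+0+0 mod 2 = 1
  c[23] = d·G[:,23] = (10101011101001010100000001)·(00000000000000000010000000) mod 2 = 0+0+0+0+0+0+0+0+0+0+0+0+0+0+0+0+0+0+0+0+0+0+0+0+0+0 mod 2 = 0
  c[24] = d·G[:,24] = (10101011101001010100000001)·(00000000000000000001000000) mod 2 = 0+0+0+0+0+0+0+0+0+0+0+0+0+0+0+0+0+0+0+0+0+0+0+0+0+0 mod 2 = 0
  c[25] = d·G[:,25] = (10101011101001010100000001)·(00000000000000000000100000) mod 2 = 0+0+0+0+0+0+0+0+0+0+0+0+0+0+0+0+0+0+0+0+0+0+0+0+0+0 mod 2 = 0
  c[26] = d·G[:,26] = (10101011101001010100000001)·(00000000000000000000010000) mod 2 = 0+0+0+0+0+0+0+0+0+0+0+0+0+0+0+0+0+0+0+0+0+0+0+0+0+0 mod 2 = 0
  c[27] = d·G[:,27] = (10101011101001010100000001)·(00000000000000000000001000) mod 2 = 0+0+0+0+0+0+0+0+0+0+0+0+0+0+0+0+0+0+0+0+0+0+0+0+0+0 mod 2 = 0
  c[28] = d·G[:,28] = (10101011101001010100000001)·(00000000000000000000000100) mod 2 = 0+0+0+0+0+0+0+0+0+0+0+0+0+0+0+0+0+0+0+0+0+0+0+0+0+0 mod 2 = 0
  c[29] = d·G[:,29] = (10101011101001010100000001)·(00000000000000000000000010) mod 2 = 0+0+0+0+0+0+0+0+0+0+0+0+0+0+0+0+0+0+0+0+0+0+0+0+0+0 mod 2 = 0
  c[30] = d·G[:,30] = (10101011101001010100000001)·(00000000000000000000000001) mod 2 = 0+0+0+0+0+0+0+0+0+0+0+0+0+0+0+0+0+0+0+0+0+0+0+0+0+1 mod 2 = 1
Codeword = 1111010010111010001010100000001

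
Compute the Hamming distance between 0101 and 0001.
XOR = 0100, count of 1s = 1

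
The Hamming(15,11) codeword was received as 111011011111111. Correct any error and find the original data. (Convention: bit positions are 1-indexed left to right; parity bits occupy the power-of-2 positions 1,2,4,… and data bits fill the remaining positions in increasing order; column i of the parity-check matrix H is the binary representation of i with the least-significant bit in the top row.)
Syndrome s = H · r^T (mod 2), r = 111011011111111:
  s[0] = (101010101010101)·(111011011111111) mod 2 = 1+0+1+0+1+0+0+0+1+0+1+0+1+0+1 mod 2 = 1
  s[1] = (011001100110011)·(111011011111111) mod 2 = 0+1+1+0+0+1+0+0+0+1+1+0+0+1+1 mod 2 = 1
  s[2] = (000111100001111)·(111011011111111) mod 2 = 0+0+0+0+1+1+0+0+0+0+0+1+1+1+1 mod 2 = 0
  s[3] = (000000011111111)·(111011011111111) mod 2 = 0+0+0+0+0+0+0+1+1+1+1+1+1+1+1 mod 2 = 0
Syndrome = 1100
Column 3 of H equals this syndrome → error at bit 3 (1-indexed).
Flip bit 3: 111011011111111 → 110011011111111
Extract data bits at positions {3,5,6,7,9,10,11,12,13,14,15}: 01101111111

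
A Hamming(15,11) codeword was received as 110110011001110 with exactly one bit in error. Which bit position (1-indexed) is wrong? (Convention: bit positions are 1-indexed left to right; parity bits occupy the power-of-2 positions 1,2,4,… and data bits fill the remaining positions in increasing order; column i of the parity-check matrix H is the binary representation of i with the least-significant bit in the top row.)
Syndrome s = H · r^T (mod 2), r = 110110011001110:
  s[0] = (101010101010101)·(110110011001110) mod 2 = 1+0+0+0+1+0+0+0+1+0+0+0+1+0+0 mod 2 = 0
  s[1] = (011001100110011)·(110110011001110) mod 2 = 0+1+0+0+0+0+0+0+0+0+0+0+0+1+0 mod 2 = 0
  s[2] = (000111100001111)·(110110011001110) mod 2 = 0+0+0+1+1+0+0+0+0+0+0+1+1+1+0 mod 2 = 1
  s[3] = (000000011111111)·(110110011001110) mod 2 = 0+0+0+0+0+0+0+1+1+0+0+1+1+1+0 mod 2 = 1
Syndrome = 0011
Column i of H is the binary representation of i, so the syndrome is the binary index of the flipped bit.
Read s = 0011 with s[0] as LSB: 0·2^0 + 0·2^1 + 1·2^2 + 1·2^3 = 12.
Error is at bit position 12.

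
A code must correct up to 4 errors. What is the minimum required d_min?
Correcting t errors requires d_min ≥ 2t + 1 = 2·4 + 1 = 9.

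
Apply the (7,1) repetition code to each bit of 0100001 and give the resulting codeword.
Repeat each bit 7× and concatenate:
0→0000000  1→1111111  0→0000000  0→0000000  0→0000000  0→0000000  1→1111111
Codeword = 0000000111111100000000000000000000000000001111111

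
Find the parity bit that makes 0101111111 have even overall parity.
Sum of data bits: 0+1+0+1+1+1+1+1+1+1 = 8.
8 mod 2 = 0, so parity bit = 0.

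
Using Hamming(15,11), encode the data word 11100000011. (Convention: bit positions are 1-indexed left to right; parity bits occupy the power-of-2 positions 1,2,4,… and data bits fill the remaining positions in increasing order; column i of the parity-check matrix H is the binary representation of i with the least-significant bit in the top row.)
Codeword c = d · G (mod 2), d = 11100000011:
  c[0] = d·G[:,0] = (11100000011)·(11011010101) mod 2 = 1+1+0+0+0+0+0+0+0+0+1 mod 2 = 1
  c[1] = d·G[:,1] = (11100000011)·(10110110011) mod 2 = 1+0+1+0+0+0+0+0+0+1+1 mod 2 = 0
  c[2] = d·G[:,2] = (11100000011)·(10000000000) mod 2 = 1+0+0+0+0+0+0+0+0+0+0 mod 2 = 1
  c[3] = d·G[:,3] = (11100000011)·(01110001111) mod 2 = 0+1+1+0+0+0+0+0+0+1+1 mod 2 = 0
  c[4] = d·G[:,4] = (11100000011)·(01000000000) mod 2 = 0+1+0+0+0+0+0+0+0+0+0 mod 2 = 1
  c[5] = d·G[:,5] = (11100000011)·(00100000000) mod 2 = 0+0+1+0+0+0+0+0+0+0+0 mod 2 = 1
  c[6] = d·G[:,6] = (11100000011)·(00010000000) mod 2 = 0+0+0+0+0+0+0+0+0+0+0 mod 2 = 0
  c[7] = d·G[:,7] = (11100000011)·(00001111111) mod 2 = 0+0+0+0+0+0+0+0+0+1+1 mod 2 = 0
  c[8] = d·G[:,8] = (11100000011)·(00001000000) mod 2 = 0+0+0+0+0+0+0+0+0+0+0 mod 2 = 0
  c[9] = d·G[:,9] = (11100000011)·(00000100000) mod 2 = 0+0+0+0+0+0+0+0+0+0+0 mod 2 = 0
  c[10] = d·G[:,10] = (11100000011)·(00000010000) mod 2 = 0+0+0+0+0+0+0+0+0+0+0 mod 2 = 0
  c[11] = d·G[:,11] = (11100000011)·(00000001000) mod 2 = 0+0+0+0+0+0+0+0+0+0+0 mod 2 = 0
  c[12] = d·G[:,12] = (11100000011)·(00000000100) mod 2 = 0+0+0+0+0+0+0+0+0+0+0 mod 2 = 0
  c[13] = d·G[:,13] = (11100000011)·(00000000010) mod 2 = 0+0+0+0+0+0+0+0+0+1+0 mod 2 = 1
  c[14] = d·G[:,14] = (11100000011)·(00000000001) mod 2 = 0+0+0+0+0+0+0+0+0+0+1 mod 2 = 1
Codeword = 101011000000011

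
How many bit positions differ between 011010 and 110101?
XOR = 101111, count of 1s = 5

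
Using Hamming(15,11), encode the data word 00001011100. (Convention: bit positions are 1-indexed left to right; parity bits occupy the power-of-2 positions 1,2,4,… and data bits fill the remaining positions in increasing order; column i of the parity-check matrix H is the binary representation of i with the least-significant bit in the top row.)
Codeword c = d · G (mod 2), d = 00001011100:
  c[0] = d·G[:,0] = (00001011100)·(11011010101) mod 2 = 0+0+0+0+1+0+1+0+1+0+0 mod 2 = 1
  c[1] = d·G[:,1] = (00001011100)·(10110110011) mod 2 = 0+0+0+0+0+0+1+0+0+0+0 mod 2 = 1
  c[2] = d·G[:,2] = (00001011100)·(10000000000) mod 2 = 0+0+0+0+0+0+0+0+0+0+0 mod 2 = 0
  c[3] = d·G[:,3] = (00001011100)·(01110001111) mod 2 = 0+0+0+0+0+0+0+1+1+0+0 mod 2 = 0
  c[4] = d·G[:,4] = (00001011100)·(01000000000) mod 2 = 0+0+0+0+0+0+0+0+0+0+0 mod 2 = 0
  c[5] = d·G[:,5] = (00001011100)·(00100000000) mod 2 = 0+0+0+0+0+0+0+0+0+0+0 mod 2 = 0
  c[6] = d·G[:,6] = (00001011100)·(00010000000) mod 2 = 0+0+0+0+0+0+0+0+0+0+0 mod 2 = 0
  c[7] = d·G[:,7] = (00001011100)·(00001111111) mod 2 = 0+0+0+0+1+0+1+1+1+0+0 mod 2 = 0
  c[8] = d·G[:,8] = (00001011100)·(00001000000) mod 2 = 0+0+0+0+1+0+0+0+0+0+0 mod 2 = 1
  c[9] = d·G[:,9] = (00001011100)·(00000100000) mod 2 = 0+0+0+0+0+0+0+0+0+0+0 mod 2 = 0
  c[10] = d·G[:,10] = (00001011100)·(00000010000) mod 2 = 0+0+0+0+0+0+1+0+0+0+0 mod 2 = 1
  c[11] = d·G[:,11] = (00001011100)·(00000001000) mod 2 = 0+0+0+0+0+0+0+1+0+0+0 mod 2 = 1
  c[12] = d·G[:,12] = (00001011100)·(00000000100) mod 2 = 0+0+0+0+0+0+0+0+1+0+0 mod 2 = 1
  c[13] = d·G[:,13] = (00001011100)·(00000000010) mod 2 = 0+0+0+0+0+0+0+0+0+0+0 mod 2 = 0
  c[14] = d·G[:,14] = (00001011100)·(00000000001) mod 2 = 0+0+0+0+0+0+0+0+0+0+0 mod 2 = 0
Codeword = 110000001011100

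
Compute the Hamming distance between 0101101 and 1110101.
XOR = 1011000, count of 1s = 3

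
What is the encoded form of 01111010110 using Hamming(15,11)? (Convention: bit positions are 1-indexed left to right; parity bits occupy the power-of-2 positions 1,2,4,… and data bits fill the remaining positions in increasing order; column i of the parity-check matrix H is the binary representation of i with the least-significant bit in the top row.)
Codeword c = d · G (mod 2), d = 01111010110:
  c[0] = d·G[:,0] = (01111010110)·(11011010101) mod 2 = 0+1+0+1+1+0+1+0+1+0+0 mod 2 = 1
  c[1] = d·G[:,1] = (01111010110)·(10110110011) mod 2 = 0+0+1+1+0+0+1+0+0+1+0 mod 2 = 0
  c[2] = d·G[:,2] = (01111010110)·(10000000000) mod 2 = 0+0+0+0+0+0+0+0+0+0+0 mod 2 = 0
  c[3] = d·G[:,3] = (01111010110)·(01110001111) mod 2 = 0+1+1+1+0+0+0+0+1+1+0 mod 2 = 1
  c[4] = d·G[:,4] = (01111010110)·(01000000000) mod 2 = 0+1+0+0+0+0+0+0+0+0+0 mod 2 = 1
  c[5] = d·G[:,5] = (01111010110)·(00100000000) mod 2 = 0+0+1+0+0+0+0+0+0+0+0 mod 2 = 1
  c[6] = d·G[:,6] = (01111010110)·(00010000000) mod 2 = 0+0+0+1+0+0+0+0+0+0+0 mod 2 = 1
  c[7] = d·G[:,7] = (01111010110)·(00001111111) mod 2 = 0+0+0+0+1+0+1+0+1+1+0 mod 2 = 0
  c[8] = d·G[:,8] = (01111010110)·(00001000000) mod 2 = 0+0+0+0+1+0+0+0+0+0+0 mod 2 = 1
  c[9] = d·G[:,9] = (01111010110)·(00000100000) mod 2 = 0+0+0+0+0+0+0+0+0+0+0 mod 2 = 0
  c[10] = d·G[:,10] = (01111010110)·(00000010000) mod 2 = 0+0+0+0+0+0+1+0+0+0+0 mod 2 = 1
  c[11] = d·G[:,11] = (01111010110)·(00000001000) mod 2 = 0+0+0+0+0+0+0+0+0+0+0 mod 2 = 0
  c[12] = d·G[:,12] = (01111010110)·(00000000100) mod 2 = 0+0+0+0+0+0+0+0+1+0+0 mod 2 = 1
  c[13] = d·G[:,13] = (01111010110)·(00000000010) mod 2 = 0+0+0+0+0+0+0+0+0+1+0 mod 2 = 1
  c[14] = d·G[:,14] = (01111010110)·(00000000001) mod 2 = 0+0+0+0+0+0+0+0+0+0+0 mod 2 = 0
Codeword = 100111101010110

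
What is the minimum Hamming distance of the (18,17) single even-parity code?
d_min = 2 (flipping one data bit also flips the parity bit, so the two closest codewords differ in exactly 2 positions).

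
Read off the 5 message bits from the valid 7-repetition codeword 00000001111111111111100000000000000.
Split into 7-bit blocks: 0000000 1111111 1111111 0000000 0000000
Data = 01100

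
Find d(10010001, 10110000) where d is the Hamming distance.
XOR = 00100001, count of 1s = 2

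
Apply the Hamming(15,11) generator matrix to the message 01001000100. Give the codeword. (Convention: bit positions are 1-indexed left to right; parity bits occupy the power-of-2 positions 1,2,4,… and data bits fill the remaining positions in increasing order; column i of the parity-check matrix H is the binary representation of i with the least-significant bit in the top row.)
Codeword c = d · G (mod 2), d = 01001000100:
  c[0] = d·G[:,0] = (01001000100)·(11011010101) mod 2 = 0+1+0+0+1+0+0+0+1+0+0 mod 2 = 1
  c[1] = d·G[:,1] = (01001000100)·(10110110011) mod 2 = 0+0+0+0+0+0+0+0+0+0+0 mod 2 = 0
  c[2] = d·G[:,2] = (01001000100)·(10000000000) mod 2 = 0+0+0+0+0+0+0+0+0+0+0 mod 2 = 0
  c[3] = d·G[:,3] = (01001000100)·(01110001111) mod 2 = 0+1+0+0+0+0+0+0+1+0+0 mod 2 = 0
  c[4] = d·G[:,4] = (01001000100)·(01000000000) mod 2 = 0+1+0+0+0+0+0+0+0+0+0 mod 2 = 1
  c[5] = d·G[:,5] = (01001000100)·(00100000000) mod 2 = 0+0+0+0+0+0+0+0+0+0+0 mod 2 = 0
  c[6] = d·G[:,6] = (01001000100)·(00010000000) mod 2 = 0+0+0+0+0+0+0+0+0+0+0 mod 2 = 0
  c[7] = d·G[:,7] = (01001000100)·(00001111111) mod 2 = 0+0+0+0+1+0+0+0+1+0+0 mod 2 = 0
  c[8] = d·G[:,8] = (01001000100)·(00001000000) mod 2 = 0+0+0+0+1+0+0+0+0+0+0 mod 2 = 1
  c[9] = d·G[:,9] = (01001000100)·(00000100000) mod 2 = 0+0+0+0+0+0+0+0+0+0+0 mod 2 = 0
  c[10] = d·G[:,10] = (01001000100)·(00000010000) mod 2 = 0+0+0+0+0+0+0+0+0+0+0 mod 2 = 0
  c[11] = d·G[:,11] = (01001000100)·(00000001000) mod 2 = 0+0+0+0+0+0+0+0+0+0+0 mod 2 = 0
  c[12] = d·G[:,12] = (01001000100)·(00000000100) mod 2 = 0+0+0+0+0+0+0+0+1+0+0 mod 2 = 1
  c[13] = d·G[:,13] = (01001000100)·(00000000010) mod 2 = 0+0+0+0+0+0+0+0+0+0+0 mod 2 = 0
  c[14] = d·G[:,14] = (01001000100)·(00000000001) mod 2 = 0+0+0+0+0+0+0+0+0+0+0 mod 2 = 0
Codeword = 100010001000100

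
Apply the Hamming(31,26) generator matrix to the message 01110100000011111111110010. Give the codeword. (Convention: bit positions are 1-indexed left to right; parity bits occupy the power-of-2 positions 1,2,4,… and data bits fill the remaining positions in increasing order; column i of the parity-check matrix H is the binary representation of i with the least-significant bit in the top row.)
Codeword c = d · G (mod 2), d = 01110100000011111111110010:
  c[0] = d·G[:,0] = (01110100000011111111110010)·(11011010101101010101010101) mod 2 = 0+1+0+1+0+0+0+0+0+0+0+0+0+1+0+1+0+1+0+1+0+1+0+0+0+0 mod 2 = 1
  c[1] = d·G[:,1] = (01110100000011111111110010)·(10110110011011001100110011) mod 2 = 0+0+1+1+0+1+0+0+0+0+0+0+1+1+0+0+1+1+0+0+1+1+0+0+1+0 mod 2 = 0
  c[2] = d·G[:,2] = (01110100000011111111110010)·(10000000000000000000000000) mod 2 = 0+0+0+0+0+0+0+0+0+0+0+0+0+0+0+0+0+0+0+0+0+0+0+0+0+0 mod 2 = 0
  c[3] = d·G[:,3] = (01110100000011111111110010)·(01110001111000111100001111) mod 2 = 0+1+1+1+0+0+0+0+0+0+0+0+0+0+1+1+1+1+0+0+0+0+0+0+1+0 mod 2 = 0
  c[4] = d·G[:,4] = (01110100000011111111110010)·(01000000000000000000000000) mod 2 = 0+1+0+0+0+0+0+0+0+0+0+0+0+0+0+0+0+0+0+0+0+0+0+0+0+0 mod 2 = 1
  c[5] = d·G[:,5] = (01110100000011111111110010)·(00100000000000000000000000) mod 2 = 0+0+1+0+0+0+0+0+0+0+0+0+0+0+0+0+0+0+0+0+0+0+0+0+0+0 mod 2 = 1
  c[6] = d·G[:,6] = (01110100000011111111110010)·(00010000000000000000000000) mod 2 = 0+0+0+1+0+0+0+0+0+0+0+0+0+0+0+0+0+0+0+0+0+0+0+0+0+0 mod 2 = 1
  c[7] = d·G[:,7] = (01110100000011111111110010)·(00001111111000000011111111) mod 2 = 0+0+0+0+0+1+0+0+0+0+0+0+0+0+0+0+0+0+1+1+1+1+0+0+1+0 mod 2 = 0
  c[8] = d·G[:,8] = (01110100000011111111110010)·(00001000000000000000000000) mod 2 = 0+0+0+0+0+0+0+0+0+0+0+0+0+0+0+0+0+0+0+0+0+0+0+0+0+0 mod 2 = 0
  c[9] = d·G[:,9] = (01110100000011111111110010)·(00000100000000000000000000) mod 2 = 0+0+0+0+0+1+0+0+0+0+0+0+0+0+0+0+0+0+0+0+0+0+0+0+0+0 mod 2 = 1
  c[10] = d·G[:,10] = (01110100000011111111110010)·(00000010000000000000000000) mod 2 = 0+0+0+0+0+0+0+0+0+0+0+0+0+0+0+0+0+0+0+0+0+0+0+0+0+0 mod 2 = 0
  c[11] = d·G[:,11] = (01110100000011111111110010)·(00000001000000000000000000) mod 2 = 0+0+0+0+0+0+0+0+0+0+0+0+0+0+0+0+0+0+0+0+0+0+0+0+0+0 mod 2 = 0
  c[12] = d·G[:,12] = (01110100000011111111110010)·(00000000100000000000000000) mod 2 = 0+0+0+0+0+0+0+0+0+0+0+0+0+0+0+0+0+0+0+0+0+0+0+0+0+0 mod 2 = 0
  c[13] = d·G[:,13] = (01110100000011111111110010)·(00000000010000000000000000) mod 2 = 0+0+0+0+0+0+0+0+0+0+0+0+0+0+0+0+0+0+0+0+0+0+0+0+0+0 mod 2 = 0
  c[14] = d·G[:,14] = (01110100000011111111110010)·(00000000001000000000000000) mod 2 = 0+0+0+0+0+0+0+0+0+0+0+0+0+0+0+0+0+0+0+0+0+0+0+0+0+0 mod 2 = 0
  c[15] = d·G[:,15] = (01110100000011111111110010)·(00000000000111111111111111) mod 2 = 0+0+0+0+0+0+0+0+0+0+0+0+1+1+1+1+1+1+1+1+1+1+0+0+1+0 mod 2 = 1
  c[16] = d·G[:,16] = (01110100000011111111110010)·(00000000000100000000000000) mod 2 = 0+0+0+0+0+0+0+0+0+0+0+0+0+0+0+0+0+0+0+0+0+0+0+0+0+0 mod 2 = 0
  c[17] = d·G[:,17] = (01110100000011111111110010)·(00000000000010000000000000) mod 2 = 0+0+0+0+0+0+0+0+0+0+0+0+1+0+0+0+0+0+0+0+0+0+0+0+0+0 mod 2 = 1
  c[18] = d·G[:,18] = (01110100000011111111110010)·(00000000000001000000000000) mod 2 = 0+0+0+0+0+0+0+0+0+0+0+0+0+1+0+0+0+0+0+0+0+0+0+0+0+0 mod 2 = 1
  c[19] = d·G[:,19] = (01110100000011111111110010)·(00000000000000100000000000) mod 2 = 0+0+0+0+0+0+0+0+0+0+0+0+0+0+1+0+0+0+0+0+0+0+0+0+0+0 mod 2 = 1
  c[20] = d·G[:,20] = (01110100000011111111110010)·(00000000000000010000000000) mod 2 = 0+0+0+0+0+0+0+0+0+0+0+0+0+0+0+1+0+0+0+0+0+0+0+0+0+0 mod 2 = 1
  c[21] = d·G[:,21] = (01110100000011111111110010)·(00000000000000001000000000) mod 2 = 0+0+0+0+0+0+0+0+0+0+0+0+0+0+0+0+1+0+0+0+0+0+0+0+0+0 mod 2 = 1
  c[22] = d·G[:,22] = (01110100000011111111110010)·(00000000000000000100000000) mod 2 = 0+0+0+0+0+0+0+0+0+0+0+0+0+0+0+0+0+1+0+0+0+0+0+0+0+0 mod 2 = 1
  c[23] = d·G[:,23] = (01110100000011111111110010)·(00000000000000000010000000) mod 2 = 0+0+0+0+0+0+0+0+0+0+0+0+0+0+0+0+0+0+1+0+0+0+0+0+0+0 mod 2 = 1
  c[24] = d·G[:,24] = (01110100000011111111110010)·(00000000000000000001000000) mod 2 = 0+0+0+0+0+0+0+0+0+0+0+0+0+0+0+0+0+0+0+1+0+0+0+0+0+0 mod 2 = 1
  c[25] = d·G[:,25] = (01110100000011111111110010)·(00000000000000000000100000) mod 2 = 0+0+0+0+0+0+0+0+0+0+0+0+0+0+0+0+0+0+0+0+1+0+0+0+0+0 mod 2 = 1
  c[26] = d·G[:,26] = (01110100000011111111110010)·(00000000000000000000010000) mod 2 = 0+0+0+0+0+0+0+0+0+0+0+0+0+0+0+0+0+0+0+0+0+1+0+0+0+0 mod 2 = 1
  c[27] = d·G[:,27] = (01110100000011111111110010)·(00000000000000000000001000) mod 2 = 0+0+0+0+0+0+0+0+0+0+0+0+0+0+0+0+0+0+0+0+0+0+0+0+0+0 mod 2 = 0
  c[28] = d·G[:,28] = (01110100000011111111110010)·(00000000000000000000000100) mod 2 = 0+0+0+0+0+0+0+0+0+0+0+0+0+0+0+0+0+0+0+0+0+0+0+0+0+0 mod 2 = 0
  c[29] = d·G[:,29] = (01110100000011111111110010)·(00000000000000000000000010) mod 2 = 0+0+0+0+0+0+0+0+0+0+0+0+0+0+0+0+0+0+0+0+0+0+0+0+1+0 mod 2 = 1
  c[30] = d·G[:,30] = (01110100000011111111110010)·(00000000000000000000000001) mod 2 = 0+0+0+0+0+0+0+0+0+0+0+0+0+0+0+0+0+0+0+0+0+0+0+0+0+0 mod 2 = 0
Codeword = 1000111001000001011111111110010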